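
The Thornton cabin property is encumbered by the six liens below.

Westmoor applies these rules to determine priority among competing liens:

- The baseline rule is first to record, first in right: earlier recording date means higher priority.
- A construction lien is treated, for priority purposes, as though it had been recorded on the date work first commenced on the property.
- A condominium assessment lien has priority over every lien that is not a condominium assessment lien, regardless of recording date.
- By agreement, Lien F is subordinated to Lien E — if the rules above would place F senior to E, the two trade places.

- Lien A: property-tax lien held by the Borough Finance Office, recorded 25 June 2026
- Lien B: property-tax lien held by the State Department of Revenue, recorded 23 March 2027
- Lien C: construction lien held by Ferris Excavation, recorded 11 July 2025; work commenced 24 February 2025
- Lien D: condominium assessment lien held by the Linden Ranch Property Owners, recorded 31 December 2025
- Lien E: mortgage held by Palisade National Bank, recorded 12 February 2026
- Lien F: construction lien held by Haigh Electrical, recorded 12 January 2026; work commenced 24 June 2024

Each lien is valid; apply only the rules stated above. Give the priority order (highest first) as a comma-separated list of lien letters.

D, E, C, F, A, B

Adjusting effective dates: C's effective date is 24 February 2025, when work began; F is treated as recorded 24 June 2024, the work-commencement date.
D is a condominium assessment lien, so it outranks all other liens regardless of date.
The other liens, earliest effective date first: F (24 June 2024), C (24 February 2025), E (12 February 2026), A (25 June 2026), B (23 March 2027).
F would otherwise be senior to E, so under the subordination agreement F and E exchange positions.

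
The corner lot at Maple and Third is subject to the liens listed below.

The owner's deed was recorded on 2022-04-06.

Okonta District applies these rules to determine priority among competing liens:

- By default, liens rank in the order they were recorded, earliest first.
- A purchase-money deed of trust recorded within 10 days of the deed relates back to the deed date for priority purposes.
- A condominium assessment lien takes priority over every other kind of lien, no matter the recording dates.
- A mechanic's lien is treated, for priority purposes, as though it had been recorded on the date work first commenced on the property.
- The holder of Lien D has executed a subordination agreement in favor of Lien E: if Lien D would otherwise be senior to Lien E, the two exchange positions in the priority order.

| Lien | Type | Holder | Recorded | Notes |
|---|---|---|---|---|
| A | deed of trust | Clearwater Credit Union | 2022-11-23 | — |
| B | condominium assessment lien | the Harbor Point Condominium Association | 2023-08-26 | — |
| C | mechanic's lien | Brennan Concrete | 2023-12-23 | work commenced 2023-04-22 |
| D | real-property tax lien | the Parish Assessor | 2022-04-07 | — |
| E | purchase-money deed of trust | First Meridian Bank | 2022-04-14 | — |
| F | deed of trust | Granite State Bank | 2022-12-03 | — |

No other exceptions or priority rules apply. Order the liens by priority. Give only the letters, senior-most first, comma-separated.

Adjusting effective dates: C's effective date is 2023-04-22, when work began; E relates back to the deed date 2022-04-06.
B, as a condominium assessment lien, has superpriority and ranks first.
The other liens, earliest effective date first: E (2022-04-06), D (2022-04-07), A (2022-11-23), F (2022-12-03), C (2023-04-22).
D is already junior to E, so the subordination agreement changes nothing.

B, E, D, A, F, C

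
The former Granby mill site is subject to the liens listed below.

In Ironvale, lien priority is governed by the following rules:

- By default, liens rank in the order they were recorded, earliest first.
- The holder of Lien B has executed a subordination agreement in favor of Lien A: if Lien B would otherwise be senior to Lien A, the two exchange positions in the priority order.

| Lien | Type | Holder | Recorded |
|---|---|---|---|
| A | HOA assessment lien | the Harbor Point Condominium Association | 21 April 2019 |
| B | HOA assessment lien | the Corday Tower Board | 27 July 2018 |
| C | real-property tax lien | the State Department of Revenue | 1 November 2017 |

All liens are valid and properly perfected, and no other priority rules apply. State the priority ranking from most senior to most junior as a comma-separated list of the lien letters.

By effective date, earliest first: C (1 November 2017), B (27 July 2018), A (21 April 2019).
B would otherwise be senior to A, so under the subordination agreement B and A exchange positions.

C, A, B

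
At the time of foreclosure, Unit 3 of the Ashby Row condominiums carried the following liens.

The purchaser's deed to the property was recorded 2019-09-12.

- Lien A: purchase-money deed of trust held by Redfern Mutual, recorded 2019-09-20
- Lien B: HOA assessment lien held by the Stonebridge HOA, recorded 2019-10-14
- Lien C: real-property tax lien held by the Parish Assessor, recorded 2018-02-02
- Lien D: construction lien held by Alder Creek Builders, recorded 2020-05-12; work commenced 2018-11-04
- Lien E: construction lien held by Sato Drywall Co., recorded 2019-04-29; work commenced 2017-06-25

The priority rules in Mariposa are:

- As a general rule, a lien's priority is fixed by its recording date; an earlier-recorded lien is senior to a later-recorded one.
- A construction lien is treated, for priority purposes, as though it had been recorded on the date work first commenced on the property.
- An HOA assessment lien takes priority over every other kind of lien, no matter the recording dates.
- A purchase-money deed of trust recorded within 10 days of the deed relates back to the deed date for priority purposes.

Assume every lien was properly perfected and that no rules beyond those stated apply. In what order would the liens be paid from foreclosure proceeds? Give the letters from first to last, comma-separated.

Effective dates: A was recorded within the 10-day window, so its effective date is the deed date 2019-09-12; D's effective date is 2018-11-04, when work began; E's effective date is 2017-06-25, when work began.
B is an HOA assessment lien and takes priority over every other lien.
Ordering the rest by effective date: E (2017-06-25), C (2018-02-02), D (2018-11-04), A (2019-09-12).

B, E, C, D, A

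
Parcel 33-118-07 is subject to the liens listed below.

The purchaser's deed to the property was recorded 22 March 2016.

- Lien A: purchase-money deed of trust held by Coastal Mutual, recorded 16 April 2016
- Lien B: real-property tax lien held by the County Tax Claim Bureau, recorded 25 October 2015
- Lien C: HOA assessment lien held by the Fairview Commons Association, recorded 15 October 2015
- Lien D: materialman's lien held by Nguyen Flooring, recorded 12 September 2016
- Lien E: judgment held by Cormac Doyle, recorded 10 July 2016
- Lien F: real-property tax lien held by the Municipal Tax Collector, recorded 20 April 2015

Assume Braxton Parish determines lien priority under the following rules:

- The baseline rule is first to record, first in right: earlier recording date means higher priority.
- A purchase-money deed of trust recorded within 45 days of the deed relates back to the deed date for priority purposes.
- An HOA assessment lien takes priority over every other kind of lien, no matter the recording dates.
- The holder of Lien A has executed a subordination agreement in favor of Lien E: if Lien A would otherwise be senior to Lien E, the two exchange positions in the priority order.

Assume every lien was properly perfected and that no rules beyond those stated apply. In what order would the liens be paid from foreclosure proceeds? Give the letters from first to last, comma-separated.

Effective dates: A's effective date is the deed date, 22 March 2016.
C is an HOA assessment lien and takes priority over every other lien.
Among the remaining liens, by effective date: F (20 April 2015), B (25 October 2015), A (22 March 2016), E (10 July 2016), D (12 September 2016).
The subordination applies — A was senior to E — so A and E swap.

C, F, B, E, A, D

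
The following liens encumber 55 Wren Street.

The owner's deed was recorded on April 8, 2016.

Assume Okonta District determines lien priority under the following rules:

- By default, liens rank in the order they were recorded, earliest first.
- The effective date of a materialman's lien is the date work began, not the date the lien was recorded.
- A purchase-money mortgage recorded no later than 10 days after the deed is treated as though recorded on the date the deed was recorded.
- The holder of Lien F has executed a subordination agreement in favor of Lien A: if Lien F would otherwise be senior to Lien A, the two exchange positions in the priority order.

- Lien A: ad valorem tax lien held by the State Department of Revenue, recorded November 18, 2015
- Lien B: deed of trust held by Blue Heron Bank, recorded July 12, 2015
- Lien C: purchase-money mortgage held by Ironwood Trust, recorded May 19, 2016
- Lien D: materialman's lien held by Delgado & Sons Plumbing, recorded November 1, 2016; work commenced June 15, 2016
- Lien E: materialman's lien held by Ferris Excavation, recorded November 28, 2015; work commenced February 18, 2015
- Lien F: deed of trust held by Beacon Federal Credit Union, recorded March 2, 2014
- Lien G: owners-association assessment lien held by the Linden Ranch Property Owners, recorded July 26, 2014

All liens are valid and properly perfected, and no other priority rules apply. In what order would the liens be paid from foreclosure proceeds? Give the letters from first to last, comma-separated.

Effective dates after the stated exceptions: C was recorded 41 days after the deed, outside the 10-day window, so it keeps its recording date; D is treated as recorded June 15, 2016, the work-commencement date; E relates back to February 18, 2015 (work commenced).
Ordering by effective date: F (March 2, 2014), G (July 26, 2014), E (February 18, 2015), B (July 12, 2015), A (November 18, 2015), C (May 19, 2016), D (June 15, 2016).
The subordination applies — F was senior to A — so F and A swap.

A, G, E, B, F, C, D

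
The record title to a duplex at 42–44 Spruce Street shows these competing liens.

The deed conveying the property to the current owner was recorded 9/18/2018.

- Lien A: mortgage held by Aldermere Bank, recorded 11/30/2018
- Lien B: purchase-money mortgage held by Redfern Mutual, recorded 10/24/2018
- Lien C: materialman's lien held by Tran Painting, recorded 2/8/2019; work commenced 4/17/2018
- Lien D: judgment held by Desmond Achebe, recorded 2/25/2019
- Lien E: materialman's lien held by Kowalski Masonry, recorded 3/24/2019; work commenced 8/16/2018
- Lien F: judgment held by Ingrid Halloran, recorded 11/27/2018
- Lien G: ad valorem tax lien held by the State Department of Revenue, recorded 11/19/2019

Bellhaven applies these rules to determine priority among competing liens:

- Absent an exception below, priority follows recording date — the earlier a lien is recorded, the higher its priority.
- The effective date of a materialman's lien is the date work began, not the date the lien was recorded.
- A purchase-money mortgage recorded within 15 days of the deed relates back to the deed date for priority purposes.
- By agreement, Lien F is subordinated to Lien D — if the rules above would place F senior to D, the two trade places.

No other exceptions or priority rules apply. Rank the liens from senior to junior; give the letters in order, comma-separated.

C, E, B, D, A, F, G

First, effective dates: B was recorded 36 days after the deed, outside the 15-day window, so it keeps its recording date; C relates back to 4/17/2018 (work commenced); E's effective date is 8/16/2018, when work began.
By effective date, earliest first: C (4/17/2018), E (8/16/2018), B (10/24/2018), F (11/27/2018), A (11/30/2018), D (2/25/2019), G (11/19/2019).
The subordination applies — F was senior to D — so F and D swap.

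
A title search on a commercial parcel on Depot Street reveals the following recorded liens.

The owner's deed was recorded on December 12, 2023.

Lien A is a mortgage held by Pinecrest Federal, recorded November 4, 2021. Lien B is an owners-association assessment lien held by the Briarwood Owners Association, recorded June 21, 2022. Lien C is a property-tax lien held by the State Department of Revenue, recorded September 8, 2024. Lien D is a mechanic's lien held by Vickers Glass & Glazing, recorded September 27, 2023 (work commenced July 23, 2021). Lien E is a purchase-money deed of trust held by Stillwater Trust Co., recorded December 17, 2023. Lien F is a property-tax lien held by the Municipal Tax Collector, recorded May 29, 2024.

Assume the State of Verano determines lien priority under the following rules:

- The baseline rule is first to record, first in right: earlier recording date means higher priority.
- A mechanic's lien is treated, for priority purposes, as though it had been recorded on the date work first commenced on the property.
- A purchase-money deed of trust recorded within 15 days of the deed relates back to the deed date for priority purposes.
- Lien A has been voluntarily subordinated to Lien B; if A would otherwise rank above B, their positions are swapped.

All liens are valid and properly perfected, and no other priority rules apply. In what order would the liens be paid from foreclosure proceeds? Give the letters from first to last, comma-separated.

Effective dates after the stated exceptions: D's effective date is July 23, 2021, when work began; E was recorded within the 15-day window, so its effective date is the deed date December 12, 2023.
Sorted by effective date: D (July 23, 2021), A (November 4, 2021), B (June 21, 2022), E (December 12, 2023), F (May 29, 2024), C (September 8, 2024).
A would otherwise be senior to B, so under the subordination agreement A and B exchange positions.

D, B, A, E, F, C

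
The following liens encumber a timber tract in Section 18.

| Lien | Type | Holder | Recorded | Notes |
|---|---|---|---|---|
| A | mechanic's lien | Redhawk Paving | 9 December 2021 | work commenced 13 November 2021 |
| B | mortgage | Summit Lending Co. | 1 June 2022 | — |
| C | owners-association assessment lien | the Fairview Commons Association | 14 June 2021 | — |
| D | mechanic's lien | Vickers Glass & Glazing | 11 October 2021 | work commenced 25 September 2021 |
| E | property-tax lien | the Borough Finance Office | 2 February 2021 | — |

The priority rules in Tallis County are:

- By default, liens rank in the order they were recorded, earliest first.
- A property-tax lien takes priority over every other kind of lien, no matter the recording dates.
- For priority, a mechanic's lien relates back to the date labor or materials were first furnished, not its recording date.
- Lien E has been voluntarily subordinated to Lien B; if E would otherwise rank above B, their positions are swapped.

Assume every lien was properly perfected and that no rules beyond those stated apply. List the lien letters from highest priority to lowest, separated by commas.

B, C, D, A, E

Effective dates: A is treated as recorded 13 November 2021, the work-commencement date; D relates back to 25 September 2021 (work commenced).
As a property-tax lien, E is senior to every other lien.
Ordering the rest by effective date: C (14 June 2021), D (25 September 2021), A (13 November 2021), B (1 June 2022).
E would otherwise be senior to B, so under the subordination agreement E and B exchange positions.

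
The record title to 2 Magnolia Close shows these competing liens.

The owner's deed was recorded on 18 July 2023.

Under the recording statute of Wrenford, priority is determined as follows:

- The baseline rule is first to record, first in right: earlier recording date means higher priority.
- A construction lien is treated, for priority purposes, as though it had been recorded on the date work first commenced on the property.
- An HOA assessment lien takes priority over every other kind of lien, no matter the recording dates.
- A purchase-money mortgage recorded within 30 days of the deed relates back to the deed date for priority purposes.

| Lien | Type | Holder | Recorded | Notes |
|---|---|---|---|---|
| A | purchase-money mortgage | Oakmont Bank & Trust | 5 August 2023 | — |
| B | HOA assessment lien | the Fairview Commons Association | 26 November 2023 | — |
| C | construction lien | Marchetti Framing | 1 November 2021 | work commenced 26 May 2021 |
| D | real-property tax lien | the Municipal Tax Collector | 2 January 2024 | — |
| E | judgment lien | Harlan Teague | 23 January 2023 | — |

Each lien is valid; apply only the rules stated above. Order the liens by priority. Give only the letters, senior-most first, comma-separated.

Effective dates: A relates back to the deed date 18 July 2023; C's effective date is 26 May 2021, when work began.
As an HOA assessment lien, B is senior to every other lien.
The other liens, earliest effective date first: C (26 May 2021), E (23 January 2023), A (18 July 2023), D (2 January 2024).

B, C, E, A, D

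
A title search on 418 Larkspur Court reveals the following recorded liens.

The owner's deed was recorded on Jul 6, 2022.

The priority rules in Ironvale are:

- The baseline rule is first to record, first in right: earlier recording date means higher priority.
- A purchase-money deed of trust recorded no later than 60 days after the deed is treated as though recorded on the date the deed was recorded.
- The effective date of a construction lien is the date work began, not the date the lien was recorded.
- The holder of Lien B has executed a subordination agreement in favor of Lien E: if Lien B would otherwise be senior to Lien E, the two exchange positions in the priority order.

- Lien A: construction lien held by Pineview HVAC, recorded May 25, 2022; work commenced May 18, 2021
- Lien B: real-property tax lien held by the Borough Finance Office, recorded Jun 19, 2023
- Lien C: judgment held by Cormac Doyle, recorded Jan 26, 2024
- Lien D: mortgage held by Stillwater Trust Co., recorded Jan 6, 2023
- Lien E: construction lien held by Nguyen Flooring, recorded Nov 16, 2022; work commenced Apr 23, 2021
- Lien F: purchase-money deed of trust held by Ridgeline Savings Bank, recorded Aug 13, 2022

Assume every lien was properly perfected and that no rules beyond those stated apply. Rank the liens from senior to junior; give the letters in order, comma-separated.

Effective dates: A relates back to May 18, 2021 (work commenced); E's effective date is Apr 23, 2021, when work began; F was recorded within the 60-day window, so its effective date is the deed date Jul 6, 2022.
Sorted by effective date: E (Apr 23, 2021), A (May 18, 2021), F (Jul 6, 2022), D (Jan 6, 2023), B (Jun 19, 2023), C (Jan 26, 2024).
Since B is not senior to E, the subordination leaves the order unchanged.

E, A, F, D, B, C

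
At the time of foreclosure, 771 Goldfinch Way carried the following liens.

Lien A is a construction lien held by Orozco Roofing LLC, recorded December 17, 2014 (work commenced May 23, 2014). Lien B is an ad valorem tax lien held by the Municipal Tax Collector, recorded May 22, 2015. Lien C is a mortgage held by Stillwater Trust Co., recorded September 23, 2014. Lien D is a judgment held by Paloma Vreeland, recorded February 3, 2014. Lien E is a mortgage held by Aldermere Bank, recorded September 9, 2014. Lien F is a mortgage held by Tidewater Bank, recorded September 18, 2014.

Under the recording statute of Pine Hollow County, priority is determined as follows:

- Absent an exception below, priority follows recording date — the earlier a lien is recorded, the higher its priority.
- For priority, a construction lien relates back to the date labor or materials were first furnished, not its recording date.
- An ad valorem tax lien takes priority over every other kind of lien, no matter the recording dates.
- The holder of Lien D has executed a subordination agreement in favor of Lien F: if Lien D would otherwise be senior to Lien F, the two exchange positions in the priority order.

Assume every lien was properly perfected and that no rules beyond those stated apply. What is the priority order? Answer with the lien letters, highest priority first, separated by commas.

Effective dates: A is treated as recorded May 23, 2014, the work-commencement date.
B, as an ad valorem tax lien, has superpriority and ranks first.
Ordering the rest by effective date: D (February 3, 2014), A (May 23, 2014), E (September 9, 2014), F (September 18, 2014), C (September 23, 2014).
The subordination applies — D was senior to F — so D and F swap.

B, F, A, E, D, C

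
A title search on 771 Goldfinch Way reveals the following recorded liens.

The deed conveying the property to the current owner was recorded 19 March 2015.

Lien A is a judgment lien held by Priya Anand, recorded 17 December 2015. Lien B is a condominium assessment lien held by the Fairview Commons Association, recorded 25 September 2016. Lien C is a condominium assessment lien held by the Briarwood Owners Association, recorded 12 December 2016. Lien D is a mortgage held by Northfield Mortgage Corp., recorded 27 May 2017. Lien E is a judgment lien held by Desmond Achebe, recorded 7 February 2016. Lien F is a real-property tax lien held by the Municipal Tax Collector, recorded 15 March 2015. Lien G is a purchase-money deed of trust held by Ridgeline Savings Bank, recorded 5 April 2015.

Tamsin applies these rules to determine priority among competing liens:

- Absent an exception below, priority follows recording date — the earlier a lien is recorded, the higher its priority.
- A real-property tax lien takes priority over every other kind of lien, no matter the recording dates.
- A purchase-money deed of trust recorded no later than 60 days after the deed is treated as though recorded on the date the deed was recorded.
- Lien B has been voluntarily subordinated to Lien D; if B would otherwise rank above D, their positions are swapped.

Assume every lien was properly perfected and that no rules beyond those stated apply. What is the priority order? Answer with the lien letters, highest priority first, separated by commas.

Effective dates after the stated exceptions: G relates back to the deed date 19 March 2015.
F is a real-property tax lien and takes priority over every other lien.
Ordering the rest by effective date: G (19 March 2015), A (17 December 2015), E (7 February 2016), B (25 September 2016), C (12 December 2016), D (27 May 2017).
The subordination applies — B was senior to D — so B and D swap.

F, G, A, E, D, C, B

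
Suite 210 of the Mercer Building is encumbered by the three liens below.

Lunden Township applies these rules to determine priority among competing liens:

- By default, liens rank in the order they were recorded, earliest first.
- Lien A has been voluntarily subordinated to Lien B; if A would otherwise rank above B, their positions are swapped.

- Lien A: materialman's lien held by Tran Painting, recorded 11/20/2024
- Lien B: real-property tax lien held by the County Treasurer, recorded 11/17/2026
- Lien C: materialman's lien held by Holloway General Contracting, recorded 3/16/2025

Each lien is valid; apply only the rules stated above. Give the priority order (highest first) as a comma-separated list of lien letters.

B, C, A

By effective date, earliest first: A (11/20/2024), C (3/16/2025), B (11/17/2026).
Because A would otherwise rank above B, the subordination swaps them.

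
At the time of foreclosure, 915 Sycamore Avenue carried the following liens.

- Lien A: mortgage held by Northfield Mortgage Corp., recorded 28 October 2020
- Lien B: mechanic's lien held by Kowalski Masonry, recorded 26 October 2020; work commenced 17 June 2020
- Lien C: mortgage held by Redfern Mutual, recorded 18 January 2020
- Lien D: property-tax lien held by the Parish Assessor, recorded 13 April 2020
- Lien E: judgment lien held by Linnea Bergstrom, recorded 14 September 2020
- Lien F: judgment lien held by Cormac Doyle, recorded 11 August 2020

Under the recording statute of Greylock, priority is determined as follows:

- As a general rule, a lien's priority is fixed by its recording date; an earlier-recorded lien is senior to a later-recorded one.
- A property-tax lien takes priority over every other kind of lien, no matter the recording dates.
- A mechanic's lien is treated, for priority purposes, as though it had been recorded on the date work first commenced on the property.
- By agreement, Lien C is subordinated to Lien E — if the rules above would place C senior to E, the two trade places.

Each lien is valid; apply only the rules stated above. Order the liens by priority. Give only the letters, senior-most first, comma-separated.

D, E, B, F, C, A

First, effective dates: B relates back to 17 June 2020 (work commenced).
D is a property-tax lien and takes priority over every other lien.
Ordering the rest by effective date: C (18 January 2020), B (17 June 2020), F (11 August 2020), E (14 September 2020), A (28 October 2020).
C would otherwise be senior to E, so under the subordination agreement C and E exchange positions.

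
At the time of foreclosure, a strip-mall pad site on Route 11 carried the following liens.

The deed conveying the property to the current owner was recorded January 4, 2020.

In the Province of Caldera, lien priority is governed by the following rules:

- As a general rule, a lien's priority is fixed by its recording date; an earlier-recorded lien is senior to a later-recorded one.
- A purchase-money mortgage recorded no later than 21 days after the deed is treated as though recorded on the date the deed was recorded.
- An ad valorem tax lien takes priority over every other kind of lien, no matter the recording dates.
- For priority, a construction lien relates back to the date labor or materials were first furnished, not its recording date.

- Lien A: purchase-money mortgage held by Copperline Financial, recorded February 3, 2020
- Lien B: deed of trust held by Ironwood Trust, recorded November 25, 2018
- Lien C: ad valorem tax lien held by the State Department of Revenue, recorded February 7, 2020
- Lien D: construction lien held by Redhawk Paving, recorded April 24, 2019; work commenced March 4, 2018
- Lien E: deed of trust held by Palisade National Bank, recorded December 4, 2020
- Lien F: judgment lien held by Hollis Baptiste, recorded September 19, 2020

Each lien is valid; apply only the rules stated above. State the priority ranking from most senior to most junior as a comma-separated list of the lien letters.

C, D, B, A, F, E

Effective dates: A missed the 21-day window (30 days after the deed), so its recording date stands; D relates back to March 4, 2018 (work commenced).
C is an ad valorem tax lien, so it outranks all other liens regardless of date.
Ordering the rest by effective date: D (March 4, 2018), B (November 25, 2018), A (February 3, 2020), F (September 19, 2020), E (December 4, 2020).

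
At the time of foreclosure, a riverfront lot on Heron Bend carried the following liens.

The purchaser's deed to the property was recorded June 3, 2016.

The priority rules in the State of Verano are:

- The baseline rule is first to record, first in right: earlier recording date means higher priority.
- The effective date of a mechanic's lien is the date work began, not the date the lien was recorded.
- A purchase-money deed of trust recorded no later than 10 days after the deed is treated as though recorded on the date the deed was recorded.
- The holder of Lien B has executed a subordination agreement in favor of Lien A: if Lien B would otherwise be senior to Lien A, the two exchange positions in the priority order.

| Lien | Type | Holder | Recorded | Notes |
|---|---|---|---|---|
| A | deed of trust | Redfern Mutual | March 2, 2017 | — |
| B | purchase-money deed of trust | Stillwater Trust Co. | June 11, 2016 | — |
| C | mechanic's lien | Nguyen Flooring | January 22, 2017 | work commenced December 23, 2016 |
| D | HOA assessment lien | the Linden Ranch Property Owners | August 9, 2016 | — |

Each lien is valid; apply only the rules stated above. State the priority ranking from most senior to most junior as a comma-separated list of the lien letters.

Adjusting effective dates: B's effective date is the deed date, June 3, 2016; C is treated as recorded December 23, 2016, the work-commencement date.
Ordering by effective date: B (June 3, 2016), D (August 9, 2016), C (December 23, 2016), A (March 2, 2017).
Because B would otherwise rank above A, the subordination swaps them.

A, D, C, B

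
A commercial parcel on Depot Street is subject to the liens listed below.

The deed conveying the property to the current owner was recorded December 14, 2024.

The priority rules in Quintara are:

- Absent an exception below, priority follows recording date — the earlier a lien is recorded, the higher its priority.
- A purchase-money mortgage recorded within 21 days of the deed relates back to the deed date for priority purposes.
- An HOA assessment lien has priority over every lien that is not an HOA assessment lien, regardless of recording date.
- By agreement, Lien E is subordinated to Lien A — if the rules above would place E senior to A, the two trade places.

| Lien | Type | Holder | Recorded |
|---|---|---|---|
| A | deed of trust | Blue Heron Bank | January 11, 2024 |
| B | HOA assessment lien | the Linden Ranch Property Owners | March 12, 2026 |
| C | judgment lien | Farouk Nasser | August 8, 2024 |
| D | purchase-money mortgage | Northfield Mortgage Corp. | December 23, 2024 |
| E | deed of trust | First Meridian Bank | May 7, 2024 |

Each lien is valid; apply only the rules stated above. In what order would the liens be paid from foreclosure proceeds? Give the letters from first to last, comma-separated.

Effective dates after the stated exceptions: D was recorded within the 21-day window, so its effective date is the deed date December 14, 2024.
As an HOA assessment lien, B is senior to every other lien.
Remaining liens by effective date: A (January 11, 2024), E (May 7, 2024), C (August 8, 2024), D (December 14, 2024).
Since E is not senior to A, the subordination leaves the order unchanged.

B, A, E, C, D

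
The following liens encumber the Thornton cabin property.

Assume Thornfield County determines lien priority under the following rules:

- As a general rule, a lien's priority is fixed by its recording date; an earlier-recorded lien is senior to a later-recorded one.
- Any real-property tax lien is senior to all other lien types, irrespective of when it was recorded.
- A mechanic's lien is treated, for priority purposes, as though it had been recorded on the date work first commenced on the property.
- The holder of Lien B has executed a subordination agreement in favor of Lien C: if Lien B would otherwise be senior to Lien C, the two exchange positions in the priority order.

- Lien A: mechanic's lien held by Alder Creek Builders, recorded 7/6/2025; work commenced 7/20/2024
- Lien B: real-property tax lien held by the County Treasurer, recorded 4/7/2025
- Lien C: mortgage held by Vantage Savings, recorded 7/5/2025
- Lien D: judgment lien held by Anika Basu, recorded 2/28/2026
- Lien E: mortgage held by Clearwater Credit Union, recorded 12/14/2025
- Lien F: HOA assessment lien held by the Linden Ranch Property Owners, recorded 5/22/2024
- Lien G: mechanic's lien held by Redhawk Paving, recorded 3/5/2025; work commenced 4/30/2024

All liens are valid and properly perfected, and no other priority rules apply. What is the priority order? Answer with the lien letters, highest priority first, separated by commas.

C, G, F, A, B, E, D

Effective dates after the stated exceptions: A's effective date is 7/20/2024, when work began; G is treated as recorded 4/30/2024, the work-commencement date.
B, as a real-property tax lien, has superpriority and ranks first.
Ordering the rest by effective date: G (4/30/2024), F (5/22/2024), A (7/20/2024), C (7/5/2025), E (12/14/2025), D (2/28/2026).
B is senior to C before the subordination, so the two trade places.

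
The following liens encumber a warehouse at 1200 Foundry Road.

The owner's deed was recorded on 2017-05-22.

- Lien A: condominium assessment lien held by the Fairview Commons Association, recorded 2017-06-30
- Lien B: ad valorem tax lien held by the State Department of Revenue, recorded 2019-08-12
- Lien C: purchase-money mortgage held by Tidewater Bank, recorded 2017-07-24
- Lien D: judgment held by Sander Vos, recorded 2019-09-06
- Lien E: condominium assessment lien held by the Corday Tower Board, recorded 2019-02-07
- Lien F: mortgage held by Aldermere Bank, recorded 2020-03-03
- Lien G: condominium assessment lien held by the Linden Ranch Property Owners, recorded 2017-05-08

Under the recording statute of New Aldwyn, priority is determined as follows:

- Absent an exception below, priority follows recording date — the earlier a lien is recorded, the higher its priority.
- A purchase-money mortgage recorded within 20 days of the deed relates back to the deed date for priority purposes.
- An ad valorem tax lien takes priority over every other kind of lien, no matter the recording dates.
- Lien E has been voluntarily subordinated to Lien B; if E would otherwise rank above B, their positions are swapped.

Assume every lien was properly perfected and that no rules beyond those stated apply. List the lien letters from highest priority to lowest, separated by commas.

Effective dates: C was recorded 63 days after the deed — beyond 20 days — so no relation-back applies.
B, as an ad valorem tax lien, has superpriority and ranks first.
The other liens, earliest effective date first: G (2017-05-08), A (2017-06-30), C (2017-07-24), E (2019-02-07), D (2019-09-06), F (2020-03-03).
E is already junior to B, so the subordination agreement changes nothing.

B, G, A, C, E, D, F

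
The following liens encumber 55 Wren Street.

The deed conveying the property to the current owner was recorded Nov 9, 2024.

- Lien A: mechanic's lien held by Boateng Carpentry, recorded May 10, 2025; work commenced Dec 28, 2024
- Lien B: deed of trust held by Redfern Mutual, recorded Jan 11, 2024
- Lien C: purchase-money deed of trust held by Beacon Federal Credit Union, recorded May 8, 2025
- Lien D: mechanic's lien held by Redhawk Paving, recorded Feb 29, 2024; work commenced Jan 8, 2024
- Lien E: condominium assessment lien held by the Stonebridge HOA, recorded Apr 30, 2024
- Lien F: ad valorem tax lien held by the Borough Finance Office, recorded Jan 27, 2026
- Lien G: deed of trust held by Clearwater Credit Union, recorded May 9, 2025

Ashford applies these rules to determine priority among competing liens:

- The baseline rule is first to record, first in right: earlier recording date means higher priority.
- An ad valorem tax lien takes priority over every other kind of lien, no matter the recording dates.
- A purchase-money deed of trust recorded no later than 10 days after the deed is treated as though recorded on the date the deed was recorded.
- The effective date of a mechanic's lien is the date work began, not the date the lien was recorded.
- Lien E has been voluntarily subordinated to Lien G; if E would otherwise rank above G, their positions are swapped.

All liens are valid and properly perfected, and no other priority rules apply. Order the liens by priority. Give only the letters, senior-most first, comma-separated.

F, D, B, G, A, C, E

Effective dates after the stated exceptions: A is treated as recorded Dec 28, 2024, the work-commencement date; C missed the 10-day window (180 days after the deed), so its recording date stands; D relates back to Jan 8, 2024 (work commenced).
F, as an ad valorem tax lien, has superpriority and ranks first.
Among the remaining liens, by effective date: D (Jan 8, 2024), B (Jan 11, 2024), E (Apr 30, 2024), A (Dec 28, 2024), C (May 8, 2025), G (May 9, 2025).
Because E would otherwise rank above G, the subordination swaps them.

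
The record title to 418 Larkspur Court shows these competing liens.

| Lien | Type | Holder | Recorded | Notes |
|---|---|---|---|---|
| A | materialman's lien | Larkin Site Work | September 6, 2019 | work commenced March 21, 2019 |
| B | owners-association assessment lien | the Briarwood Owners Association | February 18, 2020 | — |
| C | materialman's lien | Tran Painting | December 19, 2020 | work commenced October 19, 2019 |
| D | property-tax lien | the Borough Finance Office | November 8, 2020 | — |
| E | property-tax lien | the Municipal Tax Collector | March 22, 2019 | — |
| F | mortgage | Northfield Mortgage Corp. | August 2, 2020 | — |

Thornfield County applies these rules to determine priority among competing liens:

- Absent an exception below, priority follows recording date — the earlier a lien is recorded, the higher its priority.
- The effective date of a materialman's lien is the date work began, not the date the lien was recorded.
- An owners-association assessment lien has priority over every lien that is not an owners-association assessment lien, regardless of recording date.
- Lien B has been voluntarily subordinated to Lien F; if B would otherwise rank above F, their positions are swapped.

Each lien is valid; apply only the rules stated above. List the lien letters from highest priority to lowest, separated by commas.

F, A, E, C, B, D

Effective dates: A relates back to March 21, 2019 (work commenced); C relates back to October 19, 2019 (work commenced).
B is an owners-association assessment lien and takes priority over every other lien.
Remaining liens by effective date: A (March 21, 2019), E (March 22, 2019), C (October 19, 2019), F (August 2, 2020), D (November 8, 2020).
The subordination applies — B was senior to F — so B and F swap.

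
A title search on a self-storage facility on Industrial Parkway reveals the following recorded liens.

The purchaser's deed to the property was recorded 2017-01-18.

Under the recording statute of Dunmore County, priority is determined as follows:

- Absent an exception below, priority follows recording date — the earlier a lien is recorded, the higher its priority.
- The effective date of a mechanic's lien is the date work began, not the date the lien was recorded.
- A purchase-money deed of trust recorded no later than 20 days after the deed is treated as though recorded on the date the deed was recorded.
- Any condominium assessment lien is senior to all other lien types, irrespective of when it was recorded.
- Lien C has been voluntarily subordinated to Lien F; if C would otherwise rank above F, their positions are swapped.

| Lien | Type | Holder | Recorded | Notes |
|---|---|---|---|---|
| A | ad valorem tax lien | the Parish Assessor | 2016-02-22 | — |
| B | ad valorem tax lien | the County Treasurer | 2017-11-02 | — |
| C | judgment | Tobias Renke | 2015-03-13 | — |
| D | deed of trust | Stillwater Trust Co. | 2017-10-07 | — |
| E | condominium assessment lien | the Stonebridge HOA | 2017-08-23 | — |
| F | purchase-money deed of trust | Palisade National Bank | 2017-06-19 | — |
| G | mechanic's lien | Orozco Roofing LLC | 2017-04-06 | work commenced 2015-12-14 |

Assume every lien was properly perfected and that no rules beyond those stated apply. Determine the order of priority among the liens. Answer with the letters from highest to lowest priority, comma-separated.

Effective dates: F was recorded 152 days after the deed — beyond 20 days — so no relation-back applies; G is treated as recorded 2015-12-14, the work-commencement date.
E is a condominium assessment lien, so it outranks all other liens regardless of date.
Ordering the rest by effective date: C (2015-03-13), G (2015-12-14), A (2016-02-22), F (2017-06-19), D (2017-10-07), B (2017-11-02).
C is senior to F before the subordination, so the two trade places.

E, F, G, A, C, D, B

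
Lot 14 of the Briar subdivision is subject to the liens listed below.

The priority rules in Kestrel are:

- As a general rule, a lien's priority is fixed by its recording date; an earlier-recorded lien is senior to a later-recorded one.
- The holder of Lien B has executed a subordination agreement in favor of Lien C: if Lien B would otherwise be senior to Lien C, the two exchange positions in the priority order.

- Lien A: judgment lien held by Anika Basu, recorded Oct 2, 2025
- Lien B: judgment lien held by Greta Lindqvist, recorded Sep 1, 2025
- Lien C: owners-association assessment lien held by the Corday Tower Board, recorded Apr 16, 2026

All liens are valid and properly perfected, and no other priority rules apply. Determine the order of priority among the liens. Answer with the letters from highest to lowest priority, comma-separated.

By effective date: B (Sep 1, 2025), A (Oct 2, 2025), C (Apr 16, 2026).
B is senior to C before the subordination, so the two trade places.

C, A, B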